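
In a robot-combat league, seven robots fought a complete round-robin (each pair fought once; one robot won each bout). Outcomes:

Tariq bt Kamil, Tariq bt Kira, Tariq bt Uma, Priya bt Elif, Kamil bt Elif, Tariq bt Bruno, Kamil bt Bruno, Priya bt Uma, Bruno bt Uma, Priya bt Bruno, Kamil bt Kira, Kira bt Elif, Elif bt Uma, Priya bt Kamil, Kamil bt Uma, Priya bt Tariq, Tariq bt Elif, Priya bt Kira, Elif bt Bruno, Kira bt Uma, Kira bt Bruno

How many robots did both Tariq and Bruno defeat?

Tariq beat: Bruno, Uma, Elif, Kira, Kamil.
Bruno beat: Uma.
Both beat: Uma — 1.

1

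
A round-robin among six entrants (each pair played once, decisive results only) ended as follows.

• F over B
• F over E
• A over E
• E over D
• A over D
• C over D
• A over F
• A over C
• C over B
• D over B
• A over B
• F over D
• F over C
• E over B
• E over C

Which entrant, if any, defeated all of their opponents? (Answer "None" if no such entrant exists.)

A

A has 5 wins out of 5 opponents — a perfect record.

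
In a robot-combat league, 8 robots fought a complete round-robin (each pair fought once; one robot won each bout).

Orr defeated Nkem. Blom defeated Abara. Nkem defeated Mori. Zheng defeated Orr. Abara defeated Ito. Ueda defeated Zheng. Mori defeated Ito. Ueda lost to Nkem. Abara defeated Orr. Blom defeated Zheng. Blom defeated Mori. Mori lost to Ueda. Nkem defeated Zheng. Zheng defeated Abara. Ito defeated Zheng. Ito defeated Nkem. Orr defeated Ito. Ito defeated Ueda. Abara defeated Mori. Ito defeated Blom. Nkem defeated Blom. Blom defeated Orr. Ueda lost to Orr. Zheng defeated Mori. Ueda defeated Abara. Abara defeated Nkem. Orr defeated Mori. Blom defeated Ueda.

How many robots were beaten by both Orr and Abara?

Orr beat: Mori, Nkem, Ito, Ueda.
Abara beat: Mori, Nkem, Orr, Ito.
Both beat: Mori, Nkem, Ito — 3.

3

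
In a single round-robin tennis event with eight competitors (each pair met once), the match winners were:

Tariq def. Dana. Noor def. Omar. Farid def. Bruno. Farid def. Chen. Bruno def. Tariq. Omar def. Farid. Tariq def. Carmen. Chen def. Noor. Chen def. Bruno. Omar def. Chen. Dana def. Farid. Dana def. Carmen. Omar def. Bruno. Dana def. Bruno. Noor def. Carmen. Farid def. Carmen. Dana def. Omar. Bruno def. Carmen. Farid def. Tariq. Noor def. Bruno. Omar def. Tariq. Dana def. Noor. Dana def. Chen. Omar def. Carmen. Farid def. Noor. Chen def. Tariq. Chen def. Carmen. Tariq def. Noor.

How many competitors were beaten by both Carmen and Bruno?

0

Carmen beat: no one.
Bruno beat: Carmen, Tariq.
No one was beaten by both.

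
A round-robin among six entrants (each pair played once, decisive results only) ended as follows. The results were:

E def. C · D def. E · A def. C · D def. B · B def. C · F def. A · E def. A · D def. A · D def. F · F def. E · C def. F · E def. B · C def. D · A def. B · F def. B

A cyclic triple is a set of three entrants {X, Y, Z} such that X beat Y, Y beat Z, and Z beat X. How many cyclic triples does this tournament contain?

Of the C(6,3) = 20 triples, the cyclic ones are: {A, C, D}; {A, C, F}; {B, C, D}; {B, C, F}; {C, D, E}; {C, E, F}.
That is 6.

6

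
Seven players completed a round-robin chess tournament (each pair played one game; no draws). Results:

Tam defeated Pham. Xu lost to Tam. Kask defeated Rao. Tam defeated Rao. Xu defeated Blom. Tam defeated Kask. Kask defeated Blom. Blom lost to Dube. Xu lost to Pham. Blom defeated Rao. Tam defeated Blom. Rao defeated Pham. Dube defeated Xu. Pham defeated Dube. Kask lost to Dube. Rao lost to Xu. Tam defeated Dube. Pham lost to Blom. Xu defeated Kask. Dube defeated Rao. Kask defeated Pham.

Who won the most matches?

Win totals: Tam 6, Xu 3, Blom 2, Kask 3, Pham 2, Dube 4, Rao 1.
Tam leads with 6 wins (next highest: 4).

Tam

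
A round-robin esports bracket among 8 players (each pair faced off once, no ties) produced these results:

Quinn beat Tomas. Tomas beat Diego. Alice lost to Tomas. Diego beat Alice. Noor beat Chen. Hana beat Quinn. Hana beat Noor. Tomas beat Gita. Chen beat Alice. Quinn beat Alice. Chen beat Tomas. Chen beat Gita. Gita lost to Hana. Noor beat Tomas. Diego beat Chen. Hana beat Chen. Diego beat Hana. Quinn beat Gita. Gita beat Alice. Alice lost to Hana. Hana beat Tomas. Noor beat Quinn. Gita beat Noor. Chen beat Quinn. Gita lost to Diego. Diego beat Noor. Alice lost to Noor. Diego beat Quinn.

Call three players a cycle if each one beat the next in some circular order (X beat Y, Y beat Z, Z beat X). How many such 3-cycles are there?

Win totals: Hana 6, Diego 6, Tomas 3, Quinn 3, Chen 4, Gita 2, Alice 0, Noor 4.
A player with w wins dominates both others in C(w,2) triples; summing gives 15 + 15 + 3 + 3 + 6 + 1 + 0 + 6 = 49 transitive triples.
Total triples C(8,3) = 56, so cyclic triples = 56 − 49 = 7.

7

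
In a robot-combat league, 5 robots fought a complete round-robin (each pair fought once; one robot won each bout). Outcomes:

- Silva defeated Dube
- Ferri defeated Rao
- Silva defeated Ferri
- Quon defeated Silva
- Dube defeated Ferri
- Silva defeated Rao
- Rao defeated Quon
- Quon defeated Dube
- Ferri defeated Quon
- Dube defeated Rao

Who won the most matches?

Silva

Win totals: Ferri 2, Dube 2, Rao 1, Quon 2, Silva 3.
Silva leads with 3 wins (next highest: 2).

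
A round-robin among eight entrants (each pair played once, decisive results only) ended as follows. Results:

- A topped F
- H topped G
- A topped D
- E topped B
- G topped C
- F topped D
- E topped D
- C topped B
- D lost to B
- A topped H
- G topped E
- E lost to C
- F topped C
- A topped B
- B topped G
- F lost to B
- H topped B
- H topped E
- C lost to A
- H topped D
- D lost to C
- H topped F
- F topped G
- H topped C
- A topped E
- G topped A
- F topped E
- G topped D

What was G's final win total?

G's results: beat A, C, D, E; lost to B, F, H.
That is 4 wins.

4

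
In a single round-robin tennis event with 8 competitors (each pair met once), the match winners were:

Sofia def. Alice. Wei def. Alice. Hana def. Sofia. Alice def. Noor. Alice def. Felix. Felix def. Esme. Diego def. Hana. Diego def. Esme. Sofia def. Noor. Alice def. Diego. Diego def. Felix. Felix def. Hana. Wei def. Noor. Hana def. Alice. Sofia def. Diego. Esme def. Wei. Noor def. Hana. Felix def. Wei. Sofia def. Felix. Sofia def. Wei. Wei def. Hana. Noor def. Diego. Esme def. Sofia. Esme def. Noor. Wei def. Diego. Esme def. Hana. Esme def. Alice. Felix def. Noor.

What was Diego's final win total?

Diego's results: beat Esme, Hana, Felix; lost to Noor, Wei, Alice, Sofia.
That is 3 wins.

3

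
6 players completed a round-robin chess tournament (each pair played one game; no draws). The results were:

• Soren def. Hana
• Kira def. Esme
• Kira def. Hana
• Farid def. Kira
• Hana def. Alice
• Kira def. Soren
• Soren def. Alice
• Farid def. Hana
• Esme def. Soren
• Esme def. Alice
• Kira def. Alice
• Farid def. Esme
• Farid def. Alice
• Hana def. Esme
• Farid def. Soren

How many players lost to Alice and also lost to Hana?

0

Alice beat: no one.
Hana beat: Alice, Esme.
No one was beaten by both.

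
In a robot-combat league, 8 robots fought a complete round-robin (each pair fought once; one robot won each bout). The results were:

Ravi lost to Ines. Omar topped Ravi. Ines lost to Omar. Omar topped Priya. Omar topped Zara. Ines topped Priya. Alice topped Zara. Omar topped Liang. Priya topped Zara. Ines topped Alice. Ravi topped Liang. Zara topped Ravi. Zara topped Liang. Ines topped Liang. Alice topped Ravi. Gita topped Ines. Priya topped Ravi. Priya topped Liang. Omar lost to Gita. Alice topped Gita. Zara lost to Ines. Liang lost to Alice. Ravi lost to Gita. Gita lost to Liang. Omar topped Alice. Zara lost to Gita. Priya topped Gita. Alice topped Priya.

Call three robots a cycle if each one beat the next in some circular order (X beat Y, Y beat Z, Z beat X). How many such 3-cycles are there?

8

Win totals: Alice 5, Gita 4, Priya 4, Ravi 1, Zara 2, Omar 6, Ines 5, Liang 1.
A robot with w wins dominates both others in C(w,2) triples; summing gives 10 + 6 + 6 + 0 + 1 + 15 + 10 + 0 = 48 transitive triples.
Total triples C(8,3) = 56, so cyclic triples = 56 − 48 = 8.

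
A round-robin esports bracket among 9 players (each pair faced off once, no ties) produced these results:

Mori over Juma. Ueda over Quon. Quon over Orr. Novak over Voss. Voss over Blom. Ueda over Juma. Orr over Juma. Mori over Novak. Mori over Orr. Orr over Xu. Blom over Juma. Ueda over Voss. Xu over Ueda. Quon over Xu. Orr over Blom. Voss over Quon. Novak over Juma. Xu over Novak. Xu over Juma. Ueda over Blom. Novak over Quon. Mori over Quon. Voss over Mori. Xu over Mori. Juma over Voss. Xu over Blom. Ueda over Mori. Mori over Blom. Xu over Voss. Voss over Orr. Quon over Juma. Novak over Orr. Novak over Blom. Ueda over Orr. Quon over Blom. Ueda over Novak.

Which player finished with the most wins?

Ueda

Win totals: Blom 1, Ueda 7, Juma 1, Mori 5, Orr 3, Quon 4, Novak 5, Xu 6, Voss 4.
Ueda leads with 7 wins (next highest: 6).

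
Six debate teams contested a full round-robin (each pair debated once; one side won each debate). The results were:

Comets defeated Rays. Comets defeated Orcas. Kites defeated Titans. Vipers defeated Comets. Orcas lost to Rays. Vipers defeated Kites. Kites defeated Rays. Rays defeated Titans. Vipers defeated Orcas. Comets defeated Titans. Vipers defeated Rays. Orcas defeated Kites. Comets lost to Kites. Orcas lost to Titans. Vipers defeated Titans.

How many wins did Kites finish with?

Kites' results: beat Titans, Comets, Rays; lost to Orcas, Vipers.
That is 3 wins.

3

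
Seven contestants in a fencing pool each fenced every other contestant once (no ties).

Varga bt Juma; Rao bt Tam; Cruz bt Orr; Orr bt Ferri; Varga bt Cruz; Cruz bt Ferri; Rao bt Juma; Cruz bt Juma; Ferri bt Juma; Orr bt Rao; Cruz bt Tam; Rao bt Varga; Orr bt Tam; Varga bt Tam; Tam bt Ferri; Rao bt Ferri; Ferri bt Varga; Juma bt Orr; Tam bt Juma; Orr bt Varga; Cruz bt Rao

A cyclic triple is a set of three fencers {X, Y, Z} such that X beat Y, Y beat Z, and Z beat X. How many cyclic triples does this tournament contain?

Win totals: Cruz 5, Juma 1, Rao 4, Tam 2, Orr 4, Ferri 2, Varga 3.
A fencer with w wins dominates both others in C(w,2) triples; summing gives 10 + 0 + 6 + 1 + 6 + 1 + 3 = 27 transitive triples.
Total triples C(7,3) = 35, so cyclic triples = 35 − 27 = 8.

8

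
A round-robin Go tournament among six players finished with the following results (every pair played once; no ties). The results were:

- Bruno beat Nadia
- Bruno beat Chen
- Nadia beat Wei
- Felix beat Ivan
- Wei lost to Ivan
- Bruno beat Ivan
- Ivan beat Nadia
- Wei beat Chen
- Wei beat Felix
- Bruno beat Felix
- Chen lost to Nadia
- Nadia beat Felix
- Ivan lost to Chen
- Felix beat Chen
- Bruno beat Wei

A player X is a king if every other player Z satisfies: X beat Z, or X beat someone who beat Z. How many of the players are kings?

1

Chen cannot reach Bruno, Felix in two steps.
Wei cannot reach Bruno, Nadia in two steps.
Ivan cannot reach Bruno in two steps.
Bruno reaches everyone (king).
Felix cannot reach Bruno in two steps.
Nadia cannot reach Bruno in two steps.
Kings: Bruno — 1.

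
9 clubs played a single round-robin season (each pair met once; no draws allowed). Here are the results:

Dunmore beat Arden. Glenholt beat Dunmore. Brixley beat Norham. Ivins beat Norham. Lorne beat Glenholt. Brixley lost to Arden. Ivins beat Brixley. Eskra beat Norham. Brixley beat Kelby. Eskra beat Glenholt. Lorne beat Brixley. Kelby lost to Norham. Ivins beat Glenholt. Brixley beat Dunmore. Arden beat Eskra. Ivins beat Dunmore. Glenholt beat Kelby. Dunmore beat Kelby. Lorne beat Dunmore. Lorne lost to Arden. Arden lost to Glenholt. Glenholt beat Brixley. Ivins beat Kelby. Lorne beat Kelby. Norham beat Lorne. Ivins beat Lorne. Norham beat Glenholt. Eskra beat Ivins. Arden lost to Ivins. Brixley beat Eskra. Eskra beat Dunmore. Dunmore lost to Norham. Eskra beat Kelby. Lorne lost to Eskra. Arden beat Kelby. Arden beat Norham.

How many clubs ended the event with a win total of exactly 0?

Win totals: Brixley 4, Ivins 7, Arden 5, Dunmore 2, Kelby 0, Glenholt 4, Eskra 6, Lorne 4, Norham 4.
Exactly 0: Kelby — 1 club.

1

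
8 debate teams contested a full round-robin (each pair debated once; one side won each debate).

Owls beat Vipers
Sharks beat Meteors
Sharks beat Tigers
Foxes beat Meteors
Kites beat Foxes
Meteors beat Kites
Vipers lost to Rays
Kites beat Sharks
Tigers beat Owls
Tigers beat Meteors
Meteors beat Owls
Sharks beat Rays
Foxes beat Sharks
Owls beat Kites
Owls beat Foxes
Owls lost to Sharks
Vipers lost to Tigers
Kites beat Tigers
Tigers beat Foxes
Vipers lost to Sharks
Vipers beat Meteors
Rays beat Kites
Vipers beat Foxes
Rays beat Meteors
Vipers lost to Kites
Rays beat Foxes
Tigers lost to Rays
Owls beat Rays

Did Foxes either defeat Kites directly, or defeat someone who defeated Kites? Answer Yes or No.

Foxes did not beat Kites directly.
Foxes beat Meteors, Sharks. Of those, Meteors beat Kites.

Yes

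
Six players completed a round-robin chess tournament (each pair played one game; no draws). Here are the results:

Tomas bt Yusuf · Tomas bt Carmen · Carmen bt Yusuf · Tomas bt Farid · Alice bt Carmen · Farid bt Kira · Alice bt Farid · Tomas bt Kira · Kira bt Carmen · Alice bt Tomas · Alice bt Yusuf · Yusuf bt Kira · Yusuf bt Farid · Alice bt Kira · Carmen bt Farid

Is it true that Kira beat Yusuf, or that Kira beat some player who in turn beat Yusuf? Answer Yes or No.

Yes

Kira did not beat Yusuf directly.
Kira beat Carmen. Of those, Carmen beat Yusuf.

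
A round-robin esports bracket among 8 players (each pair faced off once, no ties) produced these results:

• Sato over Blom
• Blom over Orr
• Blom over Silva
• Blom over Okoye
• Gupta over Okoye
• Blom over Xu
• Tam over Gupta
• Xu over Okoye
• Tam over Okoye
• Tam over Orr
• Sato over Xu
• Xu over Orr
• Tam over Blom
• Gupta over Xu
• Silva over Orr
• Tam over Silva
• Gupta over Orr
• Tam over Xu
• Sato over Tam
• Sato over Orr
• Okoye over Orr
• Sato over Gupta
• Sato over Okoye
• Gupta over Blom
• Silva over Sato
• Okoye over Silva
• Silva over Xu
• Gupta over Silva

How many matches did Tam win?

Tam's results: beat Silva, Gupta, Blom, Xu, Okoye, Orr; lost to Sato.
That is 6 wins.

6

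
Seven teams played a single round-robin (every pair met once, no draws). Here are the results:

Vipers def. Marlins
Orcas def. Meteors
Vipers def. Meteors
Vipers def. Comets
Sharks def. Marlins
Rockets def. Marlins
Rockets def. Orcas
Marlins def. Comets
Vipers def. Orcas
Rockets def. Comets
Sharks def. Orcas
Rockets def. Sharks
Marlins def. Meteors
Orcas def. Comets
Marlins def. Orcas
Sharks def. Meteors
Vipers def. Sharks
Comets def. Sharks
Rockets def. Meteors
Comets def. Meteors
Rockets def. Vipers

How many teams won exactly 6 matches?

1

Win totals: Comets 2, Marlins 3, Vipers 5, Rockets 6, Sharks 3, Meteors 0, Orcas 2.
Exactly 6: Rockets — 1 team.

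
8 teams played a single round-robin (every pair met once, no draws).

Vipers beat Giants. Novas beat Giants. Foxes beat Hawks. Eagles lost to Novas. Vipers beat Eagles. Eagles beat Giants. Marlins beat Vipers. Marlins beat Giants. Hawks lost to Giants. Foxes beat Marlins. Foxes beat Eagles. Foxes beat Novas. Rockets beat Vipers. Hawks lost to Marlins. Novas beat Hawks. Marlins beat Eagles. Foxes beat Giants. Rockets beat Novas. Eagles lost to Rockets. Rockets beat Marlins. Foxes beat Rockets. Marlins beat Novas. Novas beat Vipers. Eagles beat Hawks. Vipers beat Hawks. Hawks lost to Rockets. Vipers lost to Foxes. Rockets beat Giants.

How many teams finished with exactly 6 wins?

1

Win totals: Rockets 6, Marlins 5, Eagles 2, Foxes 7, Vipers 3, Giants 1, Novas 4, Hawks 0.
Exactly 6: Rockets — 1 team.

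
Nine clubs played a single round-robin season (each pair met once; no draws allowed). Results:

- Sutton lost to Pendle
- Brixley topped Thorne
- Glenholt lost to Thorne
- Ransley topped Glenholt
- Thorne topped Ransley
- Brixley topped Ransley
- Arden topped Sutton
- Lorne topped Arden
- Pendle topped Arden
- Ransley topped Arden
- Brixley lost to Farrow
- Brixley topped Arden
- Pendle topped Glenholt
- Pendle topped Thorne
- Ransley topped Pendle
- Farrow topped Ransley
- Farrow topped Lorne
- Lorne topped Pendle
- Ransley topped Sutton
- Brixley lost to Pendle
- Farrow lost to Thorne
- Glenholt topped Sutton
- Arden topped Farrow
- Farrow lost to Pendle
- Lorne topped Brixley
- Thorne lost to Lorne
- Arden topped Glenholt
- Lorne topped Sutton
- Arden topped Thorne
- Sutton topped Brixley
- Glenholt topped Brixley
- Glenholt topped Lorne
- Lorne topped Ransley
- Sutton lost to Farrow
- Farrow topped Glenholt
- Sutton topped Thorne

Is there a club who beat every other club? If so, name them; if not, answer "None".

Highest win total is Pendle with 6 (out of 8 possible).
Pendle lost to Lorne, Ransley, so no club went undefeated.

None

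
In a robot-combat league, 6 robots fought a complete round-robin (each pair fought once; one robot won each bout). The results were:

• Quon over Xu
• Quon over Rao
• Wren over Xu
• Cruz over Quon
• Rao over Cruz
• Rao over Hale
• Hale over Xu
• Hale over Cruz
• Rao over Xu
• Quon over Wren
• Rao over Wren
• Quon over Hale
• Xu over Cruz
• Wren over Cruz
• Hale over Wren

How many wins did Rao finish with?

Rao's results: beat Cruz, Xu, Hale, Wren; lost to Quon.
That is 4 wins.

4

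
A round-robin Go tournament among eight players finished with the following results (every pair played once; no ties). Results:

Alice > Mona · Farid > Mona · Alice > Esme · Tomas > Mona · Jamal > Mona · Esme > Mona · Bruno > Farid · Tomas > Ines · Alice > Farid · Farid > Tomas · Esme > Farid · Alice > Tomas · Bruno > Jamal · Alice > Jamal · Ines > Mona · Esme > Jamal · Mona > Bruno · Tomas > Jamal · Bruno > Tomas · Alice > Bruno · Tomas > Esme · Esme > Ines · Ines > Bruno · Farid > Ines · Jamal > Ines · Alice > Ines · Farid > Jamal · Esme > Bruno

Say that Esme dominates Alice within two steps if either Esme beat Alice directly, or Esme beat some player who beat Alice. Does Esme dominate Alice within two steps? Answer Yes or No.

Esme did not beat Alice directly.
Esme beat Ines, Mona, Bruno, Farid, Jamal, but each of them lost to Alice. No two-step path.

No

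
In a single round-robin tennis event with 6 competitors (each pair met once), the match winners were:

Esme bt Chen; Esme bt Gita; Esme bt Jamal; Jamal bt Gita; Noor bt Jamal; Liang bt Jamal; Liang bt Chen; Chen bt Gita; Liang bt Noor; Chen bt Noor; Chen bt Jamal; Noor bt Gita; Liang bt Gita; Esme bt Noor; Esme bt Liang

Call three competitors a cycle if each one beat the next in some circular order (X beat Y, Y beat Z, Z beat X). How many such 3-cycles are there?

Win totals: Gita 0, Esme 5, Jamal 1, Liang 4, Noor 2, Chen 3.
A competitor with w wins dominates both others in C(w,2) triples; summing gives 0 + 10 + 0 + 6 + 1 + 3 = 20 transitive triples.
Total triples C(6,3) = 20, so cyclic triples = 20 − 20 = 0.

0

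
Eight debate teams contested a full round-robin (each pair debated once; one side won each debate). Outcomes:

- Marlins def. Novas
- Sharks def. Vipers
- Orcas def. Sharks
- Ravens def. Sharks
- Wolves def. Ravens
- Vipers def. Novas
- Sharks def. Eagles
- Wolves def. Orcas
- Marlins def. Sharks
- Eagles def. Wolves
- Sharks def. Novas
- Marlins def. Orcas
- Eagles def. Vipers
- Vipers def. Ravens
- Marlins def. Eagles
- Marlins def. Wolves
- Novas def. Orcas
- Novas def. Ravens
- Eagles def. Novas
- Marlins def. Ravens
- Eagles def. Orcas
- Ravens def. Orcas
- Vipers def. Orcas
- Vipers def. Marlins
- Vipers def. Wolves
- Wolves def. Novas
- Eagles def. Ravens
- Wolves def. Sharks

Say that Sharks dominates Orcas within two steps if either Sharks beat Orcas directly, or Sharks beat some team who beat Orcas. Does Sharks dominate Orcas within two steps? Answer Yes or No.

Sharks did not beat Orcas directly.
Sharks beat Novas, Vipers, Eagles. Of those, Novas beat Orcas.

Yes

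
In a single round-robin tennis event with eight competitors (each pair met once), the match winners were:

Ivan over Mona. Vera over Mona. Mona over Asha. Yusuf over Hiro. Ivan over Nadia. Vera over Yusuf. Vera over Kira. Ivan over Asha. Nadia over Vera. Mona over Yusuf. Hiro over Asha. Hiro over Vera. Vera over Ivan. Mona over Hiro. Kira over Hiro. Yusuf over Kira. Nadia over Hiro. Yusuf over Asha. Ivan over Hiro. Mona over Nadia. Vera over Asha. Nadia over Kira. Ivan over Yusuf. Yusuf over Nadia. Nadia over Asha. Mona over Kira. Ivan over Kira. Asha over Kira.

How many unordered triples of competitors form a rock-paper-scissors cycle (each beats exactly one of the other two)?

Win totals: Ivan 6, Vera 5, Asha 1, Mona 5, Nadia 4, Hiro 2, Kira 1, Yusuf 4.
A competitor with w wins dominates both others in C(w,2) triples; summing gives 15 + 10 + 0 + 10 + 6 + 1 + 0 + 6 = 48 transitive triples.
Total triples C(8,3) = 56, so cyclic triples = 56 − 48 = 8.

8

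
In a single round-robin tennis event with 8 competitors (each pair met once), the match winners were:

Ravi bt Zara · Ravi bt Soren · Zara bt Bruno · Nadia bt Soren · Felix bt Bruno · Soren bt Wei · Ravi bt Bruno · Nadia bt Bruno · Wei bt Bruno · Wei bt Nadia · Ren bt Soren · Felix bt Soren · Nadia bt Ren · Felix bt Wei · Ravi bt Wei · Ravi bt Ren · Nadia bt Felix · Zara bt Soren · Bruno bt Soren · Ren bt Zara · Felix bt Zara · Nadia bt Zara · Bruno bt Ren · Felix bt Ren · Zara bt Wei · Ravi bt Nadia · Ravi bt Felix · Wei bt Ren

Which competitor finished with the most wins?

Ravi

Win totals: Felix 5, Bruno 2, Ren 2, Wei 3, Nadia 5, Soren 1, Zara 3, Ravi 7.
Ravi leads with 7 wins (next highest: 5).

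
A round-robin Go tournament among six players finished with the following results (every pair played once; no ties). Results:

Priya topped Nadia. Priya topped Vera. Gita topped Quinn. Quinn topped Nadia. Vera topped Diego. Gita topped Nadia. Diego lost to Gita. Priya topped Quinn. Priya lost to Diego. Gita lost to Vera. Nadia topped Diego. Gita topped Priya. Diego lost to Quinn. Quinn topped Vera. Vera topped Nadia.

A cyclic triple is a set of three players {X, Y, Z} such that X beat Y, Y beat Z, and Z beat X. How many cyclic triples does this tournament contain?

Win totals: Quinn 3, Diego 1, Priya 3, Vera 3, Nadia 1, Gita 4.
A player with w wins dominates both others in C(w,2) triples; summing gives 3 + 0 + 3 + 3 + 0 + 6 = 15 transitive triples.
Total triples C(6,3) = 20, so cyclic triples = 20 − 15 = 5.

5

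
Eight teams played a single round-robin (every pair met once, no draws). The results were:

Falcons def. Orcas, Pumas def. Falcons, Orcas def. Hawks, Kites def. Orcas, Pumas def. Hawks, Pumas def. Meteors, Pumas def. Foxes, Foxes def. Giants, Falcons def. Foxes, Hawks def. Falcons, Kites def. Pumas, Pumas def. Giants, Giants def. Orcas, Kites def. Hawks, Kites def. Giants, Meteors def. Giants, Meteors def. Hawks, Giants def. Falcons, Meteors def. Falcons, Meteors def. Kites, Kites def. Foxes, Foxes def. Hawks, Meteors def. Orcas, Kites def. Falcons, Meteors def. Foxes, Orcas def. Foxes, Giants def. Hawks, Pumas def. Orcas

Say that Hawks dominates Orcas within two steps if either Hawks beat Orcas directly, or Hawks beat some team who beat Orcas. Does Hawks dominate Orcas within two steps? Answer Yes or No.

Yes

Hawks did not beat Orcas directly.
Hawks beat Falcons. Of those, Falcons beat Orcas.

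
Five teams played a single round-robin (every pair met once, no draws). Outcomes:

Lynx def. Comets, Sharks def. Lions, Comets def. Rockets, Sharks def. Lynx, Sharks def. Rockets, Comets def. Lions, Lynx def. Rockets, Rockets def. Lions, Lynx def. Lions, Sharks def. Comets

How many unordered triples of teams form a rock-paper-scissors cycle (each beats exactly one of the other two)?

Win totals: Lions 0, Lynx 3, Sharks 4, Rockets 1, Comets 2.
A team with w wins dominates both others in C(w,2) triples; summing gives 0 + 3 + 6 + 0 + 1 = 10 transitive triples.
Total triples C(5,3) = 10, so cyclic triples = 10 − 10 = 0.

0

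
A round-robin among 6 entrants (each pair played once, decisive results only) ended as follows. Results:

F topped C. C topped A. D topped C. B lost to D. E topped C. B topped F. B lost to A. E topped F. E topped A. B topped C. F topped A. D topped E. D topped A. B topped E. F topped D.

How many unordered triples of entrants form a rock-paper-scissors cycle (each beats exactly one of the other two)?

Of the C(6,3) = 20 triples, the cyclic ones are: {A, B, C}; {A, B, E}; {A, B, F}; {B, D, F}; {D, E, F}.
That is 5.

5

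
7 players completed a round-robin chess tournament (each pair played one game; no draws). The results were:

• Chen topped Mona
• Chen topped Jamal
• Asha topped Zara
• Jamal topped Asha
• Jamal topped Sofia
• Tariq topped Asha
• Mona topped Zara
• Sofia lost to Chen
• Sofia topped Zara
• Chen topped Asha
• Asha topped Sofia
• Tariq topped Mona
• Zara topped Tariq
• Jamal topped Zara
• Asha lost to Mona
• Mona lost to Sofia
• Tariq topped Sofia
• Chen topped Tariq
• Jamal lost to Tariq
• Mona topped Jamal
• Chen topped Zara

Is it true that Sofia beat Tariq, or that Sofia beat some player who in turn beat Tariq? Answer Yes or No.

Sofia did not beat Tariq directly.
Sofia beat Zara, Mona. Of those, Zara beat Tariq.

Yes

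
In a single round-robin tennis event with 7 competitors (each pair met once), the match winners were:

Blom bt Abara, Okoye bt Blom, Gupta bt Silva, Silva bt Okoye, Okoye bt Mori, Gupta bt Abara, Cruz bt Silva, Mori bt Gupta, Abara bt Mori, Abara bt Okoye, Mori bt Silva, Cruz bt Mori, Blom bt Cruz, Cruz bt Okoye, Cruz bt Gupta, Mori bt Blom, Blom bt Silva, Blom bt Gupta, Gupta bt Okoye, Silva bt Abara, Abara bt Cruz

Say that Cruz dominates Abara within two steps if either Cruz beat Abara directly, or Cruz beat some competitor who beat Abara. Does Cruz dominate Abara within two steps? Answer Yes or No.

Yes

Cruz did not beat Abara directly.
Cruz beat Mori, Silva, Okoye, Gupta. Of those, Silva beat Abara.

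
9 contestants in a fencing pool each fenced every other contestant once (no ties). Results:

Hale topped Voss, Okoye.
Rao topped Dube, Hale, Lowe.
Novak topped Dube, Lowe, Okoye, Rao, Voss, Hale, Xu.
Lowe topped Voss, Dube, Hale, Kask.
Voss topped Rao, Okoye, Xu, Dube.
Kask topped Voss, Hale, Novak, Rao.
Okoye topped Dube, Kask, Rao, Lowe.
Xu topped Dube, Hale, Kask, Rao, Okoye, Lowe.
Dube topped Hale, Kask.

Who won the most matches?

Win totals: Okoye 4, Voss 4, Xu 6, Kask 4, Novak 7, Lowe 4, Dube 2, Rao 3, Hale 2.
Novak leads with 7 wins (next highest: 6).

Novak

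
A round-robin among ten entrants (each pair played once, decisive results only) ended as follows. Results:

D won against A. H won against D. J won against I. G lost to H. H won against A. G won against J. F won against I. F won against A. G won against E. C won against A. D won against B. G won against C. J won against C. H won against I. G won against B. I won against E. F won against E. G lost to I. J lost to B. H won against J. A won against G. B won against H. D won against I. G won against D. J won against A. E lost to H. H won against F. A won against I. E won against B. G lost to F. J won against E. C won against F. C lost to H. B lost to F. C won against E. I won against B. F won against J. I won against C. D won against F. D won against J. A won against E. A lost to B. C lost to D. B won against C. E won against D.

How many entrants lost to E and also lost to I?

1

E beat: B, D.
I beat: B, C, E, G.
Both beat: B — 1.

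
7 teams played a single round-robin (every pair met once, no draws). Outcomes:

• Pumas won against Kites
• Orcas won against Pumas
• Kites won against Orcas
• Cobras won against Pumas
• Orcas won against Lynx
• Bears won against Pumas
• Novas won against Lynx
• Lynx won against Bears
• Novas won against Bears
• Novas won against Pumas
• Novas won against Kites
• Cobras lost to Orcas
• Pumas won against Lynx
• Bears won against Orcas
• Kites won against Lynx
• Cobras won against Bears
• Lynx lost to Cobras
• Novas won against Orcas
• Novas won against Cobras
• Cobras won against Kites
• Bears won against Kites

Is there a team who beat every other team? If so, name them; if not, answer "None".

Novas has 6 wins out of 6 opponents — a perfect record.

Novas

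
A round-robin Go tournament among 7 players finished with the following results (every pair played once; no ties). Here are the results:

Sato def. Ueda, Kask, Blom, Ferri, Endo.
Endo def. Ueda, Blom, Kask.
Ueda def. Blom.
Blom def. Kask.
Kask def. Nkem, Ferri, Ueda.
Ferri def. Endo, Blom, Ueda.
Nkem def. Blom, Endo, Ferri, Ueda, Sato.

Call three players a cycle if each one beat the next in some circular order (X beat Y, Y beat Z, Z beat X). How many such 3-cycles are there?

6

Win totals: Endo 3, Kask 3, Nkem 5, Ferri 3, Blom 1, Ueda 1, Sato 5.
A player with w wins dominates both others in C(w,2) triples; summing gives 3 + 3 + 10 + 3 + 0 + 0 + 10 = 29 transitive triples.
Total triples C(7,3) = 35, so cyclic triples = 35 − 29 = 6.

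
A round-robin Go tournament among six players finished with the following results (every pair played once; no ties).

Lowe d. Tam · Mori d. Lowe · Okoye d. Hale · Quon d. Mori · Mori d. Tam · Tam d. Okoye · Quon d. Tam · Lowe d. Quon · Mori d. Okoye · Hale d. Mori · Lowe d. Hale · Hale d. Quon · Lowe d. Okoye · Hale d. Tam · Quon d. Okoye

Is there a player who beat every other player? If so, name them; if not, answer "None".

None

Highest win total is Lowe with 4 (out of 5 possible).
Lowe lost to Mori, so no player went undefeated.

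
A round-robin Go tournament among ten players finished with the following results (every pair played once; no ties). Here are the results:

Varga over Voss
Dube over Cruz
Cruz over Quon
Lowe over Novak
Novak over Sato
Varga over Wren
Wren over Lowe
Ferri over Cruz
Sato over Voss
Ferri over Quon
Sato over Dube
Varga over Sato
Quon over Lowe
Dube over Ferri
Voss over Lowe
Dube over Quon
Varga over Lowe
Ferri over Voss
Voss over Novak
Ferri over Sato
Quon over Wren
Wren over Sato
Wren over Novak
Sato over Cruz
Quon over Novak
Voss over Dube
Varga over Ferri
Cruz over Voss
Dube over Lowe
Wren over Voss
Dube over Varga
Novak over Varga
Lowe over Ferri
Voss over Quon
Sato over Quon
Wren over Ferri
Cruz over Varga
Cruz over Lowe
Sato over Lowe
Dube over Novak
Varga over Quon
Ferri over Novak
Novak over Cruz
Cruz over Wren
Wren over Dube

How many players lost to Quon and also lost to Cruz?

2

Quon beat: Novak, Wren, Lowe.
Cruz beat: Quon, Wren, Varga, Lowe, Voss.
Both beat: Wren, Lowe — 2.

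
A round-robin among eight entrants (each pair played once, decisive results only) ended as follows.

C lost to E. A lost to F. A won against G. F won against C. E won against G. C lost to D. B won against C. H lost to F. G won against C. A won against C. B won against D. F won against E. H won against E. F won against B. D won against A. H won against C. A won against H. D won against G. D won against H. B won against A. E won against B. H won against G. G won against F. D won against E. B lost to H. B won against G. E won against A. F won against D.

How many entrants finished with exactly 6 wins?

1

Win totals: A 3, B 4, C 0, D 5, E 4, F 6, G 2, H 4.
Exactly 6: F — 1 entrant.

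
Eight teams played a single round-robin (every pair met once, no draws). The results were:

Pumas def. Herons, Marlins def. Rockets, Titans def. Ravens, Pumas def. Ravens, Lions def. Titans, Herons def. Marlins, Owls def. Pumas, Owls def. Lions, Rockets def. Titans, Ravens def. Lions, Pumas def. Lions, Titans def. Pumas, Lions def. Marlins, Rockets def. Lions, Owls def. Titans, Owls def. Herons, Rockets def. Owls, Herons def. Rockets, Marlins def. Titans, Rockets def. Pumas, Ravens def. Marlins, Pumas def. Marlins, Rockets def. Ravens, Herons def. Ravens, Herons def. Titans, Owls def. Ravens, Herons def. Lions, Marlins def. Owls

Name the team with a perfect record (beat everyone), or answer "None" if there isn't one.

Highest win total is Rockets with 5 (out of 7 possible).
Rockets lost to Marlins, Herons, so no team went undefeated.

None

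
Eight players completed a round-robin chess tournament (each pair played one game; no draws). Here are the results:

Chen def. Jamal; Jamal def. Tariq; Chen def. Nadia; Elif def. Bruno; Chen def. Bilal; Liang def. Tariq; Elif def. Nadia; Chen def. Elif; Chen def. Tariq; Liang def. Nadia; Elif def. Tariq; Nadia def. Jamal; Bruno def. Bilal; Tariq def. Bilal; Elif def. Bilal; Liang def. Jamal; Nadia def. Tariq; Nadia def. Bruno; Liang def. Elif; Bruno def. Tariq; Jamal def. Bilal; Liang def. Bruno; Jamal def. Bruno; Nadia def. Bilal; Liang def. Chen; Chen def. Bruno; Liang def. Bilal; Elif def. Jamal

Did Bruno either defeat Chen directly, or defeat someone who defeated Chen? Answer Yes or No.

Bruno did not beat Chen directly.
Bruno beat Tariq, Bilal, but each of them lost to Chen. No two-step path.

No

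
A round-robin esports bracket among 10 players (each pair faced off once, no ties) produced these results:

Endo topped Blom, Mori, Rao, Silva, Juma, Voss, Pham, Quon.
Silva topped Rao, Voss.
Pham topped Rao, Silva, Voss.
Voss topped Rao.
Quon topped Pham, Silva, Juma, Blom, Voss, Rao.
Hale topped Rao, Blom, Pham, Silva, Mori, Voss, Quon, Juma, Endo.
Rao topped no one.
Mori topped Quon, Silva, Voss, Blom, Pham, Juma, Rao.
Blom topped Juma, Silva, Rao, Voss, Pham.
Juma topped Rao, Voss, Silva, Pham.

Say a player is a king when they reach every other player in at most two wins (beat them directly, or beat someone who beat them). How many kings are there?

Endo cannot reach Hale in two steps.
Quon cannot reach Endo, Mori, Hale in two steps.
Rao cannot reach Endo, Quon, Pham, Voss, Mori, Juma, Blom, Hale, Silva in two steps.
Pham cannot reach Endo, Quon, Mori, Juma, Blom, Hale in two steps.
Voss cannot reach Endo, Quon, Pham, Mori, Juma, Blom, Hale, Silva in two steps.
Mori cannot reach Endo, Hale in two steps.
Juma cannot reach Endo, Quon, Mori, Blom, Hale in two steps.
Blom cannot reach Endo, Quon, Mori, Hale in two steps.
Hale reaches everyone (king).
Silva cannot reach Endo, Quon, Pham, Mori, Juma, Blom, Hale in two steps.
Kings: Hale — 1.

1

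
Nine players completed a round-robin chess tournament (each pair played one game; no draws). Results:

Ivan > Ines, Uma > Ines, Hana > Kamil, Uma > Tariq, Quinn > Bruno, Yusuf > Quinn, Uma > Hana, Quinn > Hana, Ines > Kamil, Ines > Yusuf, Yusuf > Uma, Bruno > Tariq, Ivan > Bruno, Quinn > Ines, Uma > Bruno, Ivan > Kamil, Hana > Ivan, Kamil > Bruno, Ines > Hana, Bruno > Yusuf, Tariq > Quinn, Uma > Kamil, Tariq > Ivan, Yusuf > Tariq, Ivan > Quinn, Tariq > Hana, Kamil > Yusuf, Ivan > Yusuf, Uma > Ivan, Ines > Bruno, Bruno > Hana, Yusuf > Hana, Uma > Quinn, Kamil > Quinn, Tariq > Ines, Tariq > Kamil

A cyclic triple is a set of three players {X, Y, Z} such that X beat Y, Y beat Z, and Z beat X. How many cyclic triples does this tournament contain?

21

Win totals: Kamil 3, Hana 2, Tariq 5, Ines 4, Yusuf 4, Ivan 5, Uma 7, Quinn 3, Bruno 3.
A player with w wins dominates both others in C(w,2) triples; summing gives 3 + 1 + 10 + 6 + 6 + 10 + 21 + 3 + 3 = 63 transitive triples.
Total triples C(9,3) = 84, so cyclic triples = 84 − 63 = 21.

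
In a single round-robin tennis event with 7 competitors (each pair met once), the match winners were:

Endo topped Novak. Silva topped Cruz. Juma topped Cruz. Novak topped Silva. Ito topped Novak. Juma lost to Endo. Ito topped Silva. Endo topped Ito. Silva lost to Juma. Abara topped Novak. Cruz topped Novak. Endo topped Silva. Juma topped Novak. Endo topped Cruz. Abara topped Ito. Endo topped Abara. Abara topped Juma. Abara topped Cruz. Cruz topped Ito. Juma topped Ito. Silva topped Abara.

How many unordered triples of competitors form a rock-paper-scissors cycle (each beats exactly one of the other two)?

Win totals: Cruz 2, Endo 6, Juma 4, Silva 2, Ito 2, Abara 4, Novak 1.
A competitor with w wins dominates both others in C(w,2) triples; summing gives 1 + 15 + 6 + 1 + 1 + 6 + 0 = 30 transitive triples.
Total triples C(7,3) = 35, so cyclic triples = 35 − 30 = 5.

5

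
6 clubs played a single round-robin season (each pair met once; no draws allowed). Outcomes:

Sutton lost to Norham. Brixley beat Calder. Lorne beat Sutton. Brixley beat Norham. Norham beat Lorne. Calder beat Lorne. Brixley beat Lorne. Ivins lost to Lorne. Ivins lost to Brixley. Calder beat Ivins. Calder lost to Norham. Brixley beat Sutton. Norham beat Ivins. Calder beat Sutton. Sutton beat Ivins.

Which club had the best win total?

Win totals: Calder 3, Lorne 2, Brixley 5, Sutton 1, Norham 4, Ivins 0.
Brixley leads with 5 wins (next highest: 4).

Brixley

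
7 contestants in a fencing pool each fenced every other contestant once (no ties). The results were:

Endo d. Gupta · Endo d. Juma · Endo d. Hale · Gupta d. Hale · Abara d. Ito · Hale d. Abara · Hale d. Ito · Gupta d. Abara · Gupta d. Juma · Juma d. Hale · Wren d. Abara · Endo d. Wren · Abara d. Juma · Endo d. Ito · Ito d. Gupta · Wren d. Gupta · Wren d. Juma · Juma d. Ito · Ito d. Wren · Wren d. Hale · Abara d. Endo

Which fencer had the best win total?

Endo

Win totals: Ito 2, Gupta 3, Hale 2, Juma 2, Endo 5, Abara 3, Wren 4.
Endo leads with 5 wins (next highest: 4).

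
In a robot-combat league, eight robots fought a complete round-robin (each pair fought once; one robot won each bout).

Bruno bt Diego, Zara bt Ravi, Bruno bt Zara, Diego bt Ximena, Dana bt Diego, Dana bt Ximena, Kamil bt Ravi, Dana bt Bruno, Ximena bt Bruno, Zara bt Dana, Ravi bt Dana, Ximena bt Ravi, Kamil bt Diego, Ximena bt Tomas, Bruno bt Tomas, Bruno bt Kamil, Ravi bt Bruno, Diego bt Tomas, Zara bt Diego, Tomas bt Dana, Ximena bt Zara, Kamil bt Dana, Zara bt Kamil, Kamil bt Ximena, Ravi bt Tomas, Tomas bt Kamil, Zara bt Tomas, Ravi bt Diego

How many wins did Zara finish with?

5

Zara's results: beat Kamil, Diego, Ravi, Tomas, Dana; lost to Ximena, Bruno.
That is 5 wins.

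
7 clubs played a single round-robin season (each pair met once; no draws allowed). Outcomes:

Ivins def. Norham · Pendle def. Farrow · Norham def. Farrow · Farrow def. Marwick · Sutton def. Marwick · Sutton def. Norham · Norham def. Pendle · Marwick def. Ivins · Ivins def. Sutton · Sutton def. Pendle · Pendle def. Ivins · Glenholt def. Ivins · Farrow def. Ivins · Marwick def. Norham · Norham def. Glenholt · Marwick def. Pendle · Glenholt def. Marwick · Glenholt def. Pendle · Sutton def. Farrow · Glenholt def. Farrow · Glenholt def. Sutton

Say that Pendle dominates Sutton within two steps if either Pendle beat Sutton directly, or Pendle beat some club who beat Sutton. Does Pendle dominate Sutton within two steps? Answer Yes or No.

Yes

Pendle did not beat Sutton directly.
Pendle beat Ivins, Farrow. Of those, Ivins beat Sutton.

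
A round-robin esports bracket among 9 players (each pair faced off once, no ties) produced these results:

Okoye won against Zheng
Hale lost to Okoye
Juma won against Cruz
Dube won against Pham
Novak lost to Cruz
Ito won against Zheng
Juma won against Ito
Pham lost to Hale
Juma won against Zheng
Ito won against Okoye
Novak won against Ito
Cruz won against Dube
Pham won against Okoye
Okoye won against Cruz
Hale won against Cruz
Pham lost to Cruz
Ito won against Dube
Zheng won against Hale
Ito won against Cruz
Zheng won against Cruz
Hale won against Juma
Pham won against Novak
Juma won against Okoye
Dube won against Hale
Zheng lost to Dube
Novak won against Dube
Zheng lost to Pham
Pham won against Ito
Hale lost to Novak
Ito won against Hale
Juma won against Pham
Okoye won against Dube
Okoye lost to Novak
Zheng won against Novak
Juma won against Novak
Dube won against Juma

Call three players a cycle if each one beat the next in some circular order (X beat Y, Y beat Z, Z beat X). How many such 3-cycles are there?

Win totals: Novak 4, Hale 3, Pham 4, Cruz 3, Zheng 3, Okoye 4, Ito 5, Juma 6, Dube 4.
A player with w wins dominates both others in C(w,2) triples; summing gives 6 + 3 + 6 + 3 + 3 + 6 + 10 + 15 + 6 = 58 transitive triples.
Total triples C(9,3) = 84, so cyclic triples = 84 − 58 = 26.

26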